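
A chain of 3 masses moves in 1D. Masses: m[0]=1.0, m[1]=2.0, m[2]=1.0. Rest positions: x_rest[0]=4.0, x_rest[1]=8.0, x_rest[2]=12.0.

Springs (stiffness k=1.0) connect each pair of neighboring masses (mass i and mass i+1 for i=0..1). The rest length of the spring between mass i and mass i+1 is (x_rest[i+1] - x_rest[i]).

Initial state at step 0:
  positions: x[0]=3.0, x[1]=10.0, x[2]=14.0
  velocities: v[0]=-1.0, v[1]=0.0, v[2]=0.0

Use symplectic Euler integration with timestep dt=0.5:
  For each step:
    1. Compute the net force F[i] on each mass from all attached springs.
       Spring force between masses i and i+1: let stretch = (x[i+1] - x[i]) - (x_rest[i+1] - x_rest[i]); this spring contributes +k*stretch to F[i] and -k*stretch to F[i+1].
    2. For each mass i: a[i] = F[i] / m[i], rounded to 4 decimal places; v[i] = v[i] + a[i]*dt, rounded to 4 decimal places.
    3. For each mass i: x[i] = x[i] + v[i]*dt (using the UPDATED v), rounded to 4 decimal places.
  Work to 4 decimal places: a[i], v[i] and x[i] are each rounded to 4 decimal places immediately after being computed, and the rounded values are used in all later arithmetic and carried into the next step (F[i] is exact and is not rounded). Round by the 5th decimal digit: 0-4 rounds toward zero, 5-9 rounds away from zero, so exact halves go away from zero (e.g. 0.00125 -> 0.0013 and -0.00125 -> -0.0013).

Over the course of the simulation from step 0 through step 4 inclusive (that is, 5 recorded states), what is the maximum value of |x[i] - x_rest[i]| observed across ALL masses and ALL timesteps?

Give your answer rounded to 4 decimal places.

Step 0: x=[3.0000 10.0000 14.0000] v=[-1.0000 0.0000 0.0000]
Step 1: x=[3.2500 9.6250 14.0000] v=[0.5000 -0.7500 0.0000]
Step 2: x=[4.0938 9.0000 13.9063] v=[1.6875 -1.2500 -0.1875]
Step 3: x=[5.1641 8.3750 13.5860] v=[2.1406 -1.2500 -0.6407]
Step 4: x=[6.0372 8.0000 12.9629] v=[1.7461 -0.7500 -1.2462]
Max displacement = 2.0372

Answer: 2.0372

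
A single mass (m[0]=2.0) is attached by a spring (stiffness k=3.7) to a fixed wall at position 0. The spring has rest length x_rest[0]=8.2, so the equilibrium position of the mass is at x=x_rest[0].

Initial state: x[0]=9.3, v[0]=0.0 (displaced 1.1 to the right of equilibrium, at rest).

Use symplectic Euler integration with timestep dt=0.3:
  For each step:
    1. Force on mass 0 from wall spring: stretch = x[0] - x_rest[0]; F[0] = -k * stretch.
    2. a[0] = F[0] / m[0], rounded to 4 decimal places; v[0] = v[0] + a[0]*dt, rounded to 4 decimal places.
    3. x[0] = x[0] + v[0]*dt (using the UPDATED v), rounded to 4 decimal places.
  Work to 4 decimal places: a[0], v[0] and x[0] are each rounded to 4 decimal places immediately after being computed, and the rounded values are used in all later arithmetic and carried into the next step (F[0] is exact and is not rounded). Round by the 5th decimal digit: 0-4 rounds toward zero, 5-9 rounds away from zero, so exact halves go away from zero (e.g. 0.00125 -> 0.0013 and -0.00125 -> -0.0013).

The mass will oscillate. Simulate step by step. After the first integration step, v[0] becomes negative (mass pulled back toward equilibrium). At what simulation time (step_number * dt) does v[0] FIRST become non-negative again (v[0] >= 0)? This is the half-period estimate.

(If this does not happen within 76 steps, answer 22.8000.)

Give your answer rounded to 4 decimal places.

Step 0: x=[9.3000] v=[0.0000]
Step 1: x=[9.1169] v=[-0.6105]
Step 2: x=[8.7811] v=[-1.1194]
Step 3: x=[8.3485] v=[-1.4419]
Step 4: x=[7.8912] v=[-1.5243]
Step 5: x=[7.4853] v=[-1.3529]
Step 6: x=[7.1984] v=[-0.9562]
Step 7: x=[7.0783] v=[-0.4003]
Step 8: x=[7.1450] v=[0.2222]
First v>=0 after going negative at step 8, time=2.4000

Answer: 2.4000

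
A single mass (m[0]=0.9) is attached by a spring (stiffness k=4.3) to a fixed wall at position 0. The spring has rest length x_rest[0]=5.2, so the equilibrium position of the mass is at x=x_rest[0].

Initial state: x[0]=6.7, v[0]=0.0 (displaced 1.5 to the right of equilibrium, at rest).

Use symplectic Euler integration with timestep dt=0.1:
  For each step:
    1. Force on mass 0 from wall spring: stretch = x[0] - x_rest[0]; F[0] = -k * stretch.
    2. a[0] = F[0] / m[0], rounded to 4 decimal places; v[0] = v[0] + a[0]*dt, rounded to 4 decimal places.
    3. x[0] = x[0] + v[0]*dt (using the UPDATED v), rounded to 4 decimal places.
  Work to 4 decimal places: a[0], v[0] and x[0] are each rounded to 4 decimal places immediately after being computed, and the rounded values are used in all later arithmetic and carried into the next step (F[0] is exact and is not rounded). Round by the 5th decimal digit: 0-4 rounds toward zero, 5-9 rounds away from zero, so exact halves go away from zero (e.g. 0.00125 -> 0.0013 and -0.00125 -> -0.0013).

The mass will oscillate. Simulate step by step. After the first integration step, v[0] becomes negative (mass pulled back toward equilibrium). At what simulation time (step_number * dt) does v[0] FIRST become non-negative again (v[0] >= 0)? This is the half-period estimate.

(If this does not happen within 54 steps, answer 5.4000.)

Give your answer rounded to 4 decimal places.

Step 0: x=[6.7000] v=[0.0000]
Step 1: x=[6.6283] v=[-0.7167]
Step 2: x=[6.4884] v=[-1.3991]
Step 3: x=[6.2869] v=[-2.0147]
Step 4: x=[6.0335] v=[-2.5340]
Step 5: x=[5.7403] v=[-2.9322]
Step 6: x=[5.4213] v=[-3.1903]
Step 7: x=[5.0917] v=[-3.2960]
Step 8: x=[4.7673] v=[-3.2443]
Step 9: x=[4.4635] v=[-3.0376]
Step 10: x=[4.1949] v=[-2.6857]
Step 11: x=[3.9744] v=[-2.2055]
Step 12: x=[3.8124] v=[-1.6199]
Step 13: x=[3.7167] v=[-0.9569]
Step 14: x=[3.6919] v=[-0.2482]
Step 15: x=[3.7391] v=[0.4723]
First v>=0 after going negative at step 15, time=1.5000

Answer: 1.5000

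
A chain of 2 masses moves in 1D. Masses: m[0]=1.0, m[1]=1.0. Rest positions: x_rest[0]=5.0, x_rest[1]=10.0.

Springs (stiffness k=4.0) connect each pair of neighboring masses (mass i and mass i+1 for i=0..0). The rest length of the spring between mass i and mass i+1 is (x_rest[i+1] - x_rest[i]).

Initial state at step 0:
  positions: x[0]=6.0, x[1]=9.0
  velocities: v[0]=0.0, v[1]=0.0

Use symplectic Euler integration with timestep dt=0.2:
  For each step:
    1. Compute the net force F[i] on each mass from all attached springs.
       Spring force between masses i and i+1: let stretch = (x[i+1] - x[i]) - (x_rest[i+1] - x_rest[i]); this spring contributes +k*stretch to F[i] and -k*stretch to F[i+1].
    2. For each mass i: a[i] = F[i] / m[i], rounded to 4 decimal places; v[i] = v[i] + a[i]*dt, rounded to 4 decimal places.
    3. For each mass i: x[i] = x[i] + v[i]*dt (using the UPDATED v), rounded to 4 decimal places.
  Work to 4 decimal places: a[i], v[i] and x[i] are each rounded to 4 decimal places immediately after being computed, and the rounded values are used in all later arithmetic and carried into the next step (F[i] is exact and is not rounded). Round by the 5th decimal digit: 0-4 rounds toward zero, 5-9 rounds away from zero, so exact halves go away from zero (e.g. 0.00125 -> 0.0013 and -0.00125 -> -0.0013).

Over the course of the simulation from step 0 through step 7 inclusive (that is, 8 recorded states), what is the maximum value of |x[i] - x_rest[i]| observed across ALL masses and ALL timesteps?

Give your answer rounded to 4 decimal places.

Answer: 1.0425

Derivation:
Step 0: x=[6.0000 9.0000] v=[0.0000 0.0000]
Step 1: x=[5.6800 9.3200] v=[-1.6000 1.6000]
Step 2: x=[5.1424 9.8576] v=[-2.6880 2.6880]
Step 3: x=[4.5592 10.4408] v=[-2.9158 2.9158]
Step 4: x=[4.1171 10.8829] v=[-2.2105 2.2105]
Step 5: x=[3.9575 11.0425] v=[-0.7979 0.7979]
Step 6: x=[4.1315 10.8685] v=[0.8701 -0.8701]
Step 7: x=[4.5834 10.4166] v=[2.2597 -2.2597]
Max displacement = 1.0425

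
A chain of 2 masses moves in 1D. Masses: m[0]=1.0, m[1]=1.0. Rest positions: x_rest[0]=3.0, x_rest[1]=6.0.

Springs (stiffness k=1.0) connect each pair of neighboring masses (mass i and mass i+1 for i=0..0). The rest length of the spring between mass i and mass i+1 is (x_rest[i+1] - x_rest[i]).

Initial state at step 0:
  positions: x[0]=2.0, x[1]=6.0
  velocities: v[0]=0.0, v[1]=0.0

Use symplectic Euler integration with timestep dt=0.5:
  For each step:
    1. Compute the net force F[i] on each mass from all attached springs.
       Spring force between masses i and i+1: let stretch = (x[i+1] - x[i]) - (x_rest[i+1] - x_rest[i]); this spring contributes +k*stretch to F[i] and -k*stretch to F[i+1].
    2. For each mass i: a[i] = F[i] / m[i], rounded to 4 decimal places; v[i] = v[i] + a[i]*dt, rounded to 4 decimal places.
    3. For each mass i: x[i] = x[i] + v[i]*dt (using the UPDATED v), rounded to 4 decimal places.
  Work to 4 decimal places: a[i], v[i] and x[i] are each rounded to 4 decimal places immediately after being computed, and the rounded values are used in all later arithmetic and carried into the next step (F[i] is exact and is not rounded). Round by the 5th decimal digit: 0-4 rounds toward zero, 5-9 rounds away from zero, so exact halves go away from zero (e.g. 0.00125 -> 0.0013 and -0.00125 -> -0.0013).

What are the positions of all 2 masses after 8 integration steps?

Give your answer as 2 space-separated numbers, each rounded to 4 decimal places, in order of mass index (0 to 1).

Step 0: x=[2.0000 6.0000] v=[0.0000 0.0000]
Step 1: x=[2.2500 5.7500] v=[0.5000 -0.5000]
Step 2: x=[2.6250 5.3750] v=[0.7500 -0.7500]
Step 3: x=[2.9375 5.0625] v=[0.6250 -0.6250]
Step 4: x=[3.0313 4.9688] v=[0.1875 -0.1875]
Step 5: x=[2.8594 5.1407] v=[-0.3438 0.3438]
Step 6: x=[2.5078 5.4923] v=[-0.7032 0.7032]
Step 7: x=[2.1523 5.8478] v=[-0.7110 0.7110]
Step 8: x=[1.9707 6.0295] v=[-0.3633 0.3633]

Answer: 1.9707 6.0295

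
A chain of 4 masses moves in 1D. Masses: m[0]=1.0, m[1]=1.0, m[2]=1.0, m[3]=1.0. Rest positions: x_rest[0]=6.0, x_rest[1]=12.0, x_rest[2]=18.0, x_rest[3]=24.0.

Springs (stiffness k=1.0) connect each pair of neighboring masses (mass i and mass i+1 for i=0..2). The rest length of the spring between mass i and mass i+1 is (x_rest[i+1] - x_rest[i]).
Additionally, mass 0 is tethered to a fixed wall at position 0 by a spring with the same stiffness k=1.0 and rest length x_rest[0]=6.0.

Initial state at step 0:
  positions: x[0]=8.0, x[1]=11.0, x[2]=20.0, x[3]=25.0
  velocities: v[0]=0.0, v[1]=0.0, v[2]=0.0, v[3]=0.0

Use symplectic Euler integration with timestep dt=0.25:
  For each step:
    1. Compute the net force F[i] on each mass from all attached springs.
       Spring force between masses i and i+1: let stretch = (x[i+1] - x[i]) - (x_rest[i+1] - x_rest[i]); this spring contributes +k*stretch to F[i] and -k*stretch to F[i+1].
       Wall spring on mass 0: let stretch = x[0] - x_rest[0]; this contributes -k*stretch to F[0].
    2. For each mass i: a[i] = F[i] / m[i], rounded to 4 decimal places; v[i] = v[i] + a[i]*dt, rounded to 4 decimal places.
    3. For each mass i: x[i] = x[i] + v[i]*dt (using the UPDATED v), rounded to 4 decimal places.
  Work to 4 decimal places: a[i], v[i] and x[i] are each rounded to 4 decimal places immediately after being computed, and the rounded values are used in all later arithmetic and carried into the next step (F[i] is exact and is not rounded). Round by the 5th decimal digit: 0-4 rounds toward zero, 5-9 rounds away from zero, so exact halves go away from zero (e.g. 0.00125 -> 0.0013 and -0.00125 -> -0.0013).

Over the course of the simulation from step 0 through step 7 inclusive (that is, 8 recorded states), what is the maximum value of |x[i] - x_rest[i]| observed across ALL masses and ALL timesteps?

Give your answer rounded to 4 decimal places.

Step 0: x=[8.0000 11.0000 20.0000 25.0000] v=[0.0000 0.0000 0.0000 0.0000]
Step 1: x=[7.6875 11.3750 19.7500 25.0625] v=[-1.2500 1.5000 -1.0000 0.2500]
Step 2: x=[7.1250 12.0430 19.3086 25.1680] v=[-2.2500 2.6719 -1.7656 0.4219]
Step 3: x=[6.4246 12.8577 18.7793 25.2823] v=[-2.8018 3.2588 -2.1172 0.4571]
Step 4: x=[5.7247 13.6404 18.2863 25.3652] v=[-2.7997 3.1309 -1.9719 0.3314]
Step 5: x=[5.1617 14.2188 17.9454 25.3806] v=[-2.2520 2.3135 -1.3637 0.0617]
Step 6: x=[4.8422 14.4640 17.8363 25.3063] v=[-1.2782 0.9809 -0.4366 -0.2971]
Step 7: x=[4.8214 14.3186 17.9833 25.1402] v=[-0.0833 -0.5815 0.5878 -0.6646]
Max displacement = 2.4640

Answer: 2.4640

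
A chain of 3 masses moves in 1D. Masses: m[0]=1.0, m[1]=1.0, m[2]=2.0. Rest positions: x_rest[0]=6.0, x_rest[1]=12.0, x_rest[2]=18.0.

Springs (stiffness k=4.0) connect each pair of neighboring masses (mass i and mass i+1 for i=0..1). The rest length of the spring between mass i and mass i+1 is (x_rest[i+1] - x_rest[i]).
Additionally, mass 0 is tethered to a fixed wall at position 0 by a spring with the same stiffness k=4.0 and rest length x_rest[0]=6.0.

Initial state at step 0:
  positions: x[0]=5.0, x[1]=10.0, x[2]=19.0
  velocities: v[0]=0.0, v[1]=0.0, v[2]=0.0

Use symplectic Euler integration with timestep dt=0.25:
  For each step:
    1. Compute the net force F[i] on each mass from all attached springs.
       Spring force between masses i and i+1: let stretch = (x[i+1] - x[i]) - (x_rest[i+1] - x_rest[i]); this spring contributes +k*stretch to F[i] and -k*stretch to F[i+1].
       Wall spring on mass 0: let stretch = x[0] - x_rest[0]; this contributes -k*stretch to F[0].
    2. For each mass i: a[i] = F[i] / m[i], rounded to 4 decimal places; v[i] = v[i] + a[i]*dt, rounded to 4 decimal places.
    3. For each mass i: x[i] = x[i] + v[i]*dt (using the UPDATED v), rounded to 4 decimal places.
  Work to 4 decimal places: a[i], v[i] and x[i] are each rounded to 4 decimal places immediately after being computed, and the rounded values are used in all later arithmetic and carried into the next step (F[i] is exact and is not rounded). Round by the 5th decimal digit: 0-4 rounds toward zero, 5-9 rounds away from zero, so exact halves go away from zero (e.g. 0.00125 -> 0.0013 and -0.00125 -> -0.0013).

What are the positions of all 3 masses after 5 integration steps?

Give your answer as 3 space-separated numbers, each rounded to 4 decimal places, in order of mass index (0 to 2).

Step 0: x=[5.0000 10.0000 19.0000] v=[0.0000 0.0000 0.0000]
Step 1: x=[5.0000 11.0000 18.6250] v=[0.0000 4.0000 -1.5000]
Step 2: x=[5.2500 12.4063 18.0469] v=[1.0000 5.6250 -2.3125]
Step 3: x=[5.9766 13.4336 17.5137] v=[2.9063 4.1093 -2.1328]
Step 4: x=[7.0733 13.6167 17.2205] v=[4.3867 0.7324 -1.1729]
Step 5: x=[8.0375 13.0649 17.2268] v=[3.8568 -2.2072 0.0252]

Answer: 8.0375 13.0649 17.2268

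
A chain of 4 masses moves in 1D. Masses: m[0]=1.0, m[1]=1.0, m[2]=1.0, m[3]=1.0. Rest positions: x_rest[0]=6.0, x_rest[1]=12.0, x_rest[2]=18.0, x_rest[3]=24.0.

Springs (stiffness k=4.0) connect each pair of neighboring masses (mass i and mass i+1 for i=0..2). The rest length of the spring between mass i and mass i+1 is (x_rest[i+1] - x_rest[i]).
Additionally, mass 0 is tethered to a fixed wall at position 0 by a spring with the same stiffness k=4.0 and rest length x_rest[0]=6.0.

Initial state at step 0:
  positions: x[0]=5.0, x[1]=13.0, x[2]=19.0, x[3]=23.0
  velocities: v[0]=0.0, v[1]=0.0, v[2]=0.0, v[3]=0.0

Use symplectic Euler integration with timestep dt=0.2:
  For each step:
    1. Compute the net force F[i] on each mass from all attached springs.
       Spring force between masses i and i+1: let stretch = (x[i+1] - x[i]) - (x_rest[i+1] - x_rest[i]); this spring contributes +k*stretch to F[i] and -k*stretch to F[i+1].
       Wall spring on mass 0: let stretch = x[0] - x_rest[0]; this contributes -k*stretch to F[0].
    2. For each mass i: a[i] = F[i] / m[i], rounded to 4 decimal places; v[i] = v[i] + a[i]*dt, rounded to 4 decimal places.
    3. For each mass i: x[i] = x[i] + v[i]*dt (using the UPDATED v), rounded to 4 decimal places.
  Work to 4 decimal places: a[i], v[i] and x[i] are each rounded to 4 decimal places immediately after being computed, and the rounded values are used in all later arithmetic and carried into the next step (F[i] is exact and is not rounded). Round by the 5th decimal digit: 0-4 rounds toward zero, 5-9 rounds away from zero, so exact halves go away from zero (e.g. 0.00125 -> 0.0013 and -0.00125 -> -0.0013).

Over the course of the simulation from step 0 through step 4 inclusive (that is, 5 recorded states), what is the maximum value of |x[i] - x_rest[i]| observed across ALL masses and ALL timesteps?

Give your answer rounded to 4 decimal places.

Step 0: x=[5.0000 13.0000 19.0000 23.0000] v=[0.0000 0.0000 0.0000 0.0000]
Step 1: x=[5.4800 12.6800 18.6800 23.3200] v=[2.4000 -1.6000 -1.6000 1.6000]
Step 2: x=[6.2352 12.1680 18.1424 23.8576] v=[3.7760 -2.5600 -2.6880 2.6880]
Step 3: x=[6.9420 11.6627 17.5633 24.4408] v=[3.5341 -2.5267 -2.8954 2.9158]
Step 4: x=[7.2934 11.3461 17.1405 24.8836] v=[1.7571 -1.5828 -2.1139 2.2138]
Max displacement = 1.2934

Answer: 1.2934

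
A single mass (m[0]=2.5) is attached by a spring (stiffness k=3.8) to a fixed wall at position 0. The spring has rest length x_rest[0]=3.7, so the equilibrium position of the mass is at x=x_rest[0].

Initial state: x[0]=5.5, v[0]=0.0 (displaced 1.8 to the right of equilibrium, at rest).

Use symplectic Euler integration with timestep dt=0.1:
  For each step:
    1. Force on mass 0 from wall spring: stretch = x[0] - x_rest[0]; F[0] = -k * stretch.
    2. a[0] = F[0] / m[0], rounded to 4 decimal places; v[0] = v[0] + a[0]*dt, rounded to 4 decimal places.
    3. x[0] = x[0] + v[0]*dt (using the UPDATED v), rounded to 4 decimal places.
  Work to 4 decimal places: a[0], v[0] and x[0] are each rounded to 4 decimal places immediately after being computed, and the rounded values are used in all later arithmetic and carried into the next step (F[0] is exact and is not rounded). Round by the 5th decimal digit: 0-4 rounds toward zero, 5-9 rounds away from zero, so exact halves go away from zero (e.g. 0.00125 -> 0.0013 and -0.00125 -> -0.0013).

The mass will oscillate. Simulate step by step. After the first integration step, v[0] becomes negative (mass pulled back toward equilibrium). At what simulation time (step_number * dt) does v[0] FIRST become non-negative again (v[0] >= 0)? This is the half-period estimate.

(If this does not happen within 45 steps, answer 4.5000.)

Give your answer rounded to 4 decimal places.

Answer: 2.6000

Derivation:
Step 0: x=[5.5000] v=[0.0000]
Step 1: x=[5.4726] v=[-0.2736]
Step 2: x=[5.4183] v=[-0.5430]
Step 3: x=[5.3379] v=[-0.8042]
Step 4: x=[5.2326] v=[-1.0532]
Step 5: x=[5.1040] v=[-1.2862]
Step 6: x=[4.9540] v=[-1.4996]
Step 7: x=[4.7850] v=[-1.6902]
Step 8: x=[4.5995] v=[-1.8551]
Step 9: x=[4.4003] v=[-1.9918]
Step 10: x=[4.1905] v=[-2.0983]
Step 11: x=[3.9732] v=[-2.1729]
Step 12: x=[3.7518] v=[-2.2144]
Step 13: x=[3.5296] v=[-2.2223]
Step 14: x=[3.3100] v=[-2.1964]
Step 15: x=[3.0963] v=[-2.1371]
Step 16: x=[2.8918] v=[-2.0453]
Step 17: x=[2.6996] v=[-1.9225]
Step 18: x=[2.5226] v=[-1.7704]
Step 19: x=[2.3635] v=[-1.5914]
Step 20: x=[2.2247] v=[-1.3883]
Step 21: x=[2.1083] v=[-1.1641]
Step 22: x=[2.0161] v=[-0.9222]
Step 23: x=[1.9495] v=[-0.6663]
Step 24: x=[1.9095] v=[-0.4002]
Step 25: x=[1.8967] v=[-0.1280]
Step 26: x=[1.9113] v=[0.1461]
First v>=0 after going negative at step 26, time=2.6000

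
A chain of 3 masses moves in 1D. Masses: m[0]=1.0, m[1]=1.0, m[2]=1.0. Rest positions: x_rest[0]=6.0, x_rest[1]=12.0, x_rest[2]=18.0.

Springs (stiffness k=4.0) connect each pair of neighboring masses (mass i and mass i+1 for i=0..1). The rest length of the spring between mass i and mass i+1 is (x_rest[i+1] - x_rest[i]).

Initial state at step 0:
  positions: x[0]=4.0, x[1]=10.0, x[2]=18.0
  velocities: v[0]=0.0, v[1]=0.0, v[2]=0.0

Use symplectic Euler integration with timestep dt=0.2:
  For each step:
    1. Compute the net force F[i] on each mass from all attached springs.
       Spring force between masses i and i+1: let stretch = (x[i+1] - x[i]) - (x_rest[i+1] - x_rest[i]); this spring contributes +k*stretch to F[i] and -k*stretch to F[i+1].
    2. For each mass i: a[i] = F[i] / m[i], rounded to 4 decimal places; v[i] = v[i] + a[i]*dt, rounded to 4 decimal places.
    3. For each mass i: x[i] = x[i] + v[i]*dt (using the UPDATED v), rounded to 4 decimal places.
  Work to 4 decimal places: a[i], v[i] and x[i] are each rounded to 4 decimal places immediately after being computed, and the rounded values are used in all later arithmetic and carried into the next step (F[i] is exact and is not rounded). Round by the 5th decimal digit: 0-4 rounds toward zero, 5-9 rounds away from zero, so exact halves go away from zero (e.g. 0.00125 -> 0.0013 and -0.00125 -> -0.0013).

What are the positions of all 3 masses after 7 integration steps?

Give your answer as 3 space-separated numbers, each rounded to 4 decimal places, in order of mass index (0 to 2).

Answer: 5.8786 10.2690 15.8524

Derivation:
Step 0: x=[4.0000 10.0000 18.0000] v=[0.0000 0.0000 0.0000]
Step 1: x=[4.0000 10.3200 17.6800] v=[0.0000 1.6000 -1.6000]
Step 2: x=[4.0512 10.8064 17.1424] v=[0.2560 2.4320 -2.6880]
Step 3: x=[4.2232 11.2257 16.5510] v=[0.8602 2.0966 -2.9568]
Step 4: x=[4.5556 11.3767 16.0676] v=[1.6622 0.7548 -2.4170]
Step 5: x=[5.0194 11.1868 15.7937] v=[2.3191 -0.9494 -1.3697]
Step 6: x=[5.5100 10.7472 15.7427] v=[2.4530 -2.1978 -0.2552]
Step 7: x=[5.8786 10.2690 15.8524] v=[1.8428 -2.3912 0.5484]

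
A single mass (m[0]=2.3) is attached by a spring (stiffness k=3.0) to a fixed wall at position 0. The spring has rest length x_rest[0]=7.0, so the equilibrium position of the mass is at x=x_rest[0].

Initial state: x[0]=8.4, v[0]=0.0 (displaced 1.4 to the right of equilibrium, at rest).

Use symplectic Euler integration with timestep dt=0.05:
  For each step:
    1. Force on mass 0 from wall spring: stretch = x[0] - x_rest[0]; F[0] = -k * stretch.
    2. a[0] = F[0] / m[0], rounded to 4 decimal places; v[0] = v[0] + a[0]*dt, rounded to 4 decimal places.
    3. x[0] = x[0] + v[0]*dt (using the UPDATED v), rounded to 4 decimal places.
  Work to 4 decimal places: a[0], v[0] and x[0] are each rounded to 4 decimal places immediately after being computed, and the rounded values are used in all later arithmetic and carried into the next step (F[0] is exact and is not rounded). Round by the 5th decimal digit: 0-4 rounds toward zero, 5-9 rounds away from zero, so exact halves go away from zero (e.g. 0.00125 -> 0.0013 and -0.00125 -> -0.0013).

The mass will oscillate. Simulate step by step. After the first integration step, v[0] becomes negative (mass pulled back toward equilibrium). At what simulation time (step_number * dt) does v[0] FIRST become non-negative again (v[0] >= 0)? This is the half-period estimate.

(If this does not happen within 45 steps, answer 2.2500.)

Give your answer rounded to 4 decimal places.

Answer: 2.2500

Derivation:
Step 0: x=[8.4000] v=[0.0000]
Step 1: x=[8.3954] v=[-0.0913]
Step 2: x=[8.3863] v=[-0.1823]
Step 3: x=[8.3727] v=[-0.2727]
Step 4: x=[8.3546] v=[-0.3622]
Step 5: x=[8.3321] v=[-0.4505]
Step 6: x=[8.3052] v=[-0.5374]
Step 7: x=[8.2741] v=[-0.6225]
Step 8: x=[8.2388] v=[-0.7056]
Step 9: x=[8.1995] v=[-0.7864]
Step 10: x=[8.1563] v=[-0.8646]
Step 11: x=[8.1093] v=[-0.9400]
Step 12: x=[8.0587] v=[-1.0123]
Step 13: x=[8.0046] v=[-1.0813]
Step 14: x=[7.9473] v=[-1.1468]
Step 15: x=[7.8869] v=[-1.2086]
Step 16: x=[7.8236] v=[-1.2664]
Step 17: x=[7.7576] v=[-1.3201]
Step 18: x=[7.6891] v=[-1.3695]
Step 19: x=[7.6184] v=[-1.4144]
Step 20: x=[7.5457] v=[-1.4547]
Step 21: x=[7.4712] v=[-1.4903]
Step 22: x=[7.3952] v=[-1.5210]
Step 23: x=[7.3179] v=[-1.5468]
Step 24: x=[7.2395] v=[-1.5675]
Step 25: x=[7.1603] v=[-1.5831]
Step 26: x=[7.0806] v=[-1.5936]
Step 27: x=[7.0007] v=[-1.5989]
Step 28: x=[6.9208] v=[-1.5989]
Step 29: x=[6.8411] v=[-1.5937]
Step 30: x=[6.7619] v=[-1.5833]
Step 31: x=[6.6835] v=[-1.5678]
Step 32: x=[6.6061] v=[-1.5472]
Step 33: x=[6.5300] v=[-1.5215]
Step 34: x=[6.4555] v=[-1.4909]
Step 35: x=[6.3827] v=[-1.4554]
Step 36: x=[6.3119] v=[-1.4151]
Step 37: x=[6.2434] v=[-1.3702]
Step 38: x=[6.1774] v=[-1.3209]
Step 39: x=[6.1140] v=[-1.2673]
Step 40: x=[6.0535] v=[-1.2095]
Step 41: x=[5.9961] v=[-1.1478]
Step 42: x=[5.9420] v=[-1.0823]
Step 43: x=[5.8913] v=[-1.0133]
Step 44: x=[5.8443] v=[-0.9410]
Step 45: x=[5.8010] v=[-0.8656]
v[0] did not become non-negative within 45 steps; using fallback time=2.2500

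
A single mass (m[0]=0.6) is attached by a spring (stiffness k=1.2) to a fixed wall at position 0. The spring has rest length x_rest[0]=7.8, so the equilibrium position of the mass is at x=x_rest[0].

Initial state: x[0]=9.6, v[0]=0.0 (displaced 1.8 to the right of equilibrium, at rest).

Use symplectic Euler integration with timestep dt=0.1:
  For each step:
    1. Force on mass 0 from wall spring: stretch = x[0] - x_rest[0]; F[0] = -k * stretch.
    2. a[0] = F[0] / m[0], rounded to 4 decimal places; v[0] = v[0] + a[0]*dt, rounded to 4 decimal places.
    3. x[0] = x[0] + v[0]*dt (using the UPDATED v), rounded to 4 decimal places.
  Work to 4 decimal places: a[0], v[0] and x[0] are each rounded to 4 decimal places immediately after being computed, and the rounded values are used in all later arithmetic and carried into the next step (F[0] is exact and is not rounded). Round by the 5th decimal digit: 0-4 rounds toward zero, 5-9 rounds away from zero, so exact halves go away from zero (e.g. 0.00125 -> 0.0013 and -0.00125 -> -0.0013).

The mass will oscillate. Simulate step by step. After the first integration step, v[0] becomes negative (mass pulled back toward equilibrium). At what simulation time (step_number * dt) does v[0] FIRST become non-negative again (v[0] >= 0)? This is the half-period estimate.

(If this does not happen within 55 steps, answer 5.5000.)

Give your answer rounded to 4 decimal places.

Step 0: x=[9.6000] v=[0.0000]
Step 1: x=[9.5640] v=[-0.3600]
Step 2: x=[9.4927] v=[-0.7128]
Step 3: x=[9.3876] v=[-1.0513]
Step 4: x=[9.2507] v=[-1.3688]
Step 5: x=[9.0848] v=[-1.6589]
Step 6: x=[8.8932] v=[-1.9159]
Step 7: x=[8.6798] v=[-2.1345]
Step 8: x=[8.4488] v=[-2.3105]
Step 9: x=[8.2048] v=[-2.4403]
Step 10: x=[7.9527] v=[-2.5213]
Step 11: x=[7.6975] v=[-2.5518]
Step 12: x=[7.4444] v=[-2.5313]
Step 13: x=[7.1984] v=[-2.4602]
Step 14: x=[6.9644] v=[-2.3399]
Step 15: x=[6.7471] v=[-2.1728]
Step 16: x=[6.5509] v=[-1.9622]
Step 17: x=[6.3797] v=[-1.7124]
Step 18: x=[6.2369] v=[-1.4283]
Step 19: x=[6.1253] v=[-1.1157]
Step 20: x=[6.0472] v=[-0.7808]
Step 21: x=[6.0042] v=[-0.4302]
Step 22: x=[5.9971] v=[-0.0710]
Step 23: x=[6.0261] v=[0.2896]
First v>=0 after going negative at step 23, time=2.3000

Answer: 2.3000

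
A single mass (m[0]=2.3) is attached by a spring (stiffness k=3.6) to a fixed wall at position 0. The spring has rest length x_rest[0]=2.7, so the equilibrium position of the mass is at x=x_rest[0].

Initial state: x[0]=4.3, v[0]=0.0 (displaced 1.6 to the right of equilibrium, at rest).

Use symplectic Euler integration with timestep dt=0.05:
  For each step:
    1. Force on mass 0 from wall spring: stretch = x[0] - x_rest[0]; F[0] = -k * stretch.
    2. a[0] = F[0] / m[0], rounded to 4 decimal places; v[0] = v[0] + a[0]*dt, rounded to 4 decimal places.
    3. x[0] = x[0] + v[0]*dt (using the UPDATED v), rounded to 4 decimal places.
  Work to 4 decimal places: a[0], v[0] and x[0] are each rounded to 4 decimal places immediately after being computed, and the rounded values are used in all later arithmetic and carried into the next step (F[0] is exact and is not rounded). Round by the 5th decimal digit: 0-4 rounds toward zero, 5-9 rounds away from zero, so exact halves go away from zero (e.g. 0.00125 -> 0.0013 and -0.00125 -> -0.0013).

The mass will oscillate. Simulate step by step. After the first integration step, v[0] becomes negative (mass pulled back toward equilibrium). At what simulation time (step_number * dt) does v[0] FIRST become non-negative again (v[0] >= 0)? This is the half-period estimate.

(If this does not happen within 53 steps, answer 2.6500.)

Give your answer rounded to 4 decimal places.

Answer: 2.5500

Derivation:
Step 0: x=[4.3000] v=[0.0000]
Step 1: x=[4.2937] v=[-0.1252]
Step 2: x=[4.2812] v=[-0.2499]
Step 3: x=[4.2625] v=[-0.3736]
Step 4: x=[4.2377] v=[-0.4959]
Step 5: x=[4.2069] v=[-0.6162]
Step 6: x=[4.1702] v=[-0.7341]
Step 7: x=[4.1277] v=[-0.8492]
Step 8: x=[4.0797] v=[-0.9609]
Step 9: x=[4.0263] v=[-1.0689]
Step 10: x=[3.9677] v=[-1.1727]
Step 11: x=[3.9041] v=[-1.2719]
Step 12: x=[3.8358] v=[-1.3661]
Step 13: x=[3.7631] v=[-1.4550]
Step 14: x=[3.6862] v=[-1.5382]
Step 15: x=[3.6054] v=[-1.6154]
Step 16: x=[3.5211] v=[-1.6863]
Step 17: x=[3.4336] v=[-1.7506]
Step 18: x=[3.3432] v=[-1.8080]
Step 19: x=[3.2503] v=[-1.8583]
Step 20: x=[3.1552] v=[-1.9014]
Step 21: x=[3.0584] v=[-1.9370]
Step 22: x=[2.9601] v=[-1.9651]
Step 23: x=[2.8608] v=[-1.9855]
Step 24: x=[2.7609] v=[-1.9981]
Step 25: x=[2.6608] v=[-2.0029]
Step 26: x=[2.5608] v=[-1.9998]
Step 27: x=[2.4614] v=[-1.9889]
Step 28: x=[2.3629] v=[-1.9702]
Step 29: x=[2.2657] v=[-1.9438]
Step 30: x=[2.1702] v=[-1.9098]
Step 31: x=[2.0768] v=[-1.8683]
Step 32: x=[1.9858] v=[-1.8195]
Step 33: x=[1.8976] v=[-1.7636]
Step 34: x=[1.8126] v=[-1.7008]
Step 35: x=[1.7310] v=[-1.6314]
Step 36: x=[1.6532] v=[-1.5556]
Step 37: x=[1.5795] v=[-1.4737]
Step 38: x=[1.5102] v=[-1.3860]
Step 39: x=[1.4456] v=[-1.2929]
Step 40: x=[1.3859] v=[-1.1947]
Step 41: x=[1.3313] v=[-1.0919]
Step 42: x=[1.2821] v=[-0.9848]
Step 43: x=[1.2384] v=[-0.8738]
Step 44: x=[1.2004] v=[-0.7594]
Step 45: x=[1.1683] v=[-0.6420]
Step 46: x=[1.1422] v=[-0.5221]
Step 47: x=[1.1222] v=[-0.4002]
Step 48: x=[1.1084] v=[-0.2767]
Step 49: x=[1.1008] v=[-0.1521]
Step 50: x=[1.0995] v=[-0.0269]
Step 51: x=[1.1044] v=[0.0984]
First v>=0 after going negative at step 51, time=2.5500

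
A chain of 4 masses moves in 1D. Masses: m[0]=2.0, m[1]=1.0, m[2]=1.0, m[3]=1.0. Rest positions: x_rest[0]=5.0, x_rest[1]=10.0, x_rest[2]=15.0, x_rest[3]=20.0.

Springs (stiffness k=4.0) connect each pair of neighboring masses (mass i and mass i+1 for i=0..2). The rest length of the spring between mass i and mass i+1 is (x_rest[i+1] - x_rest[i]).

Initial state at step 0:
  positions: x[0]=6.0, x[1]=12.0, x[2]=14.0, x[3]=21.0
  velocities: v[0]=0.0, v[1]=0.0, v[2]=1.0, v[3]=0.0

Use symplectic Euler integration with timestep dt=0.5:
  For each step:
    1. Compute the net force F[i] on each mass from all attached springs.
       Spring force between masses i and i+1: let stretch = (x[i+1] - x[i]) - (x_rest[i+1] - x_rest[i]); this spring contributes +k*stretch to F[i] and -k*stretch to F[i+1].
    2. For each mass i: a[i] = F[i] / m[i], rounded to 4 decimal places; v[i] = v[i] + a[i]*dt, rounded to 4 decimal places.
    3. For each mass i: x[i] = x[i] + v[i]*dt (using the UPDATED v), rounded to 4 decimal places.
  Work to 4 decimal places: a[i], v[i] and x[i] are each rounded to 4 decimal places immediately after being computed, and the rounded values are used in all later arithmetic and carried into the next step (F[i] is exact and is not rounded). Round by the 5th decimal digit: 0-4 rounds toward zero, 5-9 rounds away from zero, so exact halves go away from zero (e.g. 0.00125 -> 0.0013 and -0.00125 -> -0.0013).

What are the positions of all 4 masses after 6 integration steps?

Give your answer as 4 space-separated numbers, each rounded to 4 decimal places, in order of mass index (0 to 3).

Answer: 6.6719 9.3438 19.1875 20.1250

Derivation:
Step 0: x=[6.0000 12.0000 14.0000 21.0000] v=[0.0000 0.0000 1.0000 0.0000]
Step 1: x=[6.5000 8.0000 19.5000 19.0000] v=[1.0000 -8.0000 11.0000 -4.0000]
Step 2: x=[5.2500 14.0000 13.0000 22.5000] v=[-2.5000 12.0000 -13.0000 7.0000]
Step 3: x=[5.8750 10.2500 17.0000 21.5000] v=[1.2500 -7.5000 8.0000 -2.0000]
Step 4: x=[6.1875 8.8750 18.7500 21.0000] v=[0.6250 -2.7500 3.5000 -1.0000]
Step 5: x=[5.3438 14.6875 12.8750 23.2500] v=[-1.6875 11.6250 -11.7500 4.5000]
Step 6: x=[6.6719 9.3438 19.1875 20.1250] v=[2.6562 -10.6874 12.6250 -6.2500]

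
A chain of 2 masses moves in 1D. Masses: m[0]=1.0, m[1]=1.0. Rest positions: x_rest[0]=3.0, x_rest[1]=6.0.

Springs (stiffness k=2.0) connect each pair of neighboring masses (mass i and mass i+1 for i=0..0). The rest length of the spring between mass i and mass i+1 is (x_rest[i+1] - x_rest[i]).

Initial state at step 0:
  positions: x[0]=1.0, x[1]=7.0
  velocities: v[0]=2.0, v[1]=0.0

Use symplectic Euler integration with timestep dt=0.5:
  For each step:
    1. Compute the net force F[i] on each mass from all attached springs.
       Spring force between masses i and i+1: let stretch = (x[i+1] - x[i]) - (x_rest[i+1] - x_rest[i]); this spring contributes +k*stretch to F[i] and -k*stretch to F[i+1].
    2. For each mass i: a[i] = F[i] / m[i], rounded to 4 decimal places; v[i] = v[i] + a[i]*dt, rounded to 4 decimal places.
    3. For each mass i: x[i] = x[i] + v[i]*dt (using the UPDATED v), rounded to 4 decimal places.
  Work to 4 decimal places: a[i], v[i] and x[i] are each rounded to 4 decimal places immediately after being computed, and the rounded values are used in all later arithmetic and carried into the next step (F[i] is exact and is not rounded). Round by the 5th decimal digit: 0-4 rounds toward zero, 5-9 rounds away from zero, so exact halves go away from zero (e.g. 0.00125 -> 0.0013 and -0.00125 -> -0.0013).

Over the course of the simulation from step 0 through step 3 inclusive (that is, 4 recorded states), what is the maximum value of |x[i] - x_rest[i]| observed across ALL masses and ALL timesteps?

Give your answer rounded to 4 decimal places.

Answer: 2.5000

Derivation:
Step 0: x=[1.0000 7.0000] v=[2.0000 0.0000]
Step 1: x=[3.5000 5.5000] v=[5.0000 -3.0000]
Step 2: x=[5.5000 4.5000] v=[4.0000 -2.0000]
Step 3: x=[5.5000 5.5000] v=[0.0000 2.0000]
Max displacement = 2.5000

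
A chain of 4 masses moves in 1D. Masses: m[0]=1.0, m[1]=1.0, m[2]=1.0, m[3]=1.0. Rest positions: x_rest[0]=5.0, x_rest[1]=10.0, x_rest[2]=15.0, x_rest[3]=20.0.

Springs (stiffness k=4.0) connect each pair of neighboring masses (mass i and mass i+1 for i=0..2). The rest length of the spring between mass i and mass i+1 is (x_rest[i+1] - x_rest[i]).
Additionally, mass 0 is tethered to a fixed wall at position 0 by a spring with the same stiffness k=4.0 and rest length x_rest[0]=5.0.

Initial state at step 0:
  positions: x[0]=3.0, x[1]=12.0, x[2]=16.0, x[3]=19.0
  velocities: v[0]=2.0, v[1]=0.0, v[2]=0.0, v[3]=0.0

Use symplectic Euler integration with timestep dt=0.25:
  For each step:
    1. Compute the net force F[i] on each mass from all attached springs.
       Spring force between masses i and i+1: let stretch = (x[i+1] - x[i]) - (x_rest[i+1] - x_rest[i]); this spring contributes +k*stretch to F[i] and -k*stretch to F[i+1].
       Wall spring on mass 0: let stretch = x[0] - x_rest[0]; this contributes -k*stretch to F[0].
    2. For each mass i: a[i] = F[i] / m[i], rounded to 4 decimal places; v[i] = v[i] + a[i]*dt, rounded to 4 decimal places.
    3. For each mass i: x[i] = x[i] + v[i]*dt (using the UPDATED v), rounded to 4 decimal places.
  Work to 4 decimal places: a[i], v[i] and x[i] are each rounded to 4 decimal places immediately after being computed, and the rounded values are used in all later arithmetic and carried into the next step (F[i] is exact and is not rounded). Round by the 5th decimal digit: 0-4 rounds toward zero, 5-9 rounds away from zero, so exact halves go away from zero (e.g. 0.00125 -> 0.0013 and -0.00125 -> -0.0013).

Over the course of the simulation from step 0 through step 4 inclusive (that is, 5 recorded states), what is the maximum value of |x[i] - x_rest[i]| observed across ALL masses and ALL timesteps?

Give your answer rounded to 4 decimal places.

Step 0: x=[3.0000 12.0000 16.0000 19.0000] v=[2.0000 0.0000 0.0000 0.0000]
Step 1: x=[5.0000 10.7500 15.7500 19.5000] v=[8.0000 -5.0000 -1.0000 2.0000]
Step 2: x=[7.1875 9.3125 15.1875 20.3125] v=[8.7500 -5.7500 -2.2500 3.2500]
Step 3: x=[8.1094 8.8125 14.4375 21.0938] v=[3.6875 -2.0000 -3.0000 3.1250]
Step 4: x=[7.1797 9.5430 13.9453 21.4610] v=[-3.7188 2.9219 -1.9687 1.4687]
Max displacement = 3.1094

Answer: 3.1094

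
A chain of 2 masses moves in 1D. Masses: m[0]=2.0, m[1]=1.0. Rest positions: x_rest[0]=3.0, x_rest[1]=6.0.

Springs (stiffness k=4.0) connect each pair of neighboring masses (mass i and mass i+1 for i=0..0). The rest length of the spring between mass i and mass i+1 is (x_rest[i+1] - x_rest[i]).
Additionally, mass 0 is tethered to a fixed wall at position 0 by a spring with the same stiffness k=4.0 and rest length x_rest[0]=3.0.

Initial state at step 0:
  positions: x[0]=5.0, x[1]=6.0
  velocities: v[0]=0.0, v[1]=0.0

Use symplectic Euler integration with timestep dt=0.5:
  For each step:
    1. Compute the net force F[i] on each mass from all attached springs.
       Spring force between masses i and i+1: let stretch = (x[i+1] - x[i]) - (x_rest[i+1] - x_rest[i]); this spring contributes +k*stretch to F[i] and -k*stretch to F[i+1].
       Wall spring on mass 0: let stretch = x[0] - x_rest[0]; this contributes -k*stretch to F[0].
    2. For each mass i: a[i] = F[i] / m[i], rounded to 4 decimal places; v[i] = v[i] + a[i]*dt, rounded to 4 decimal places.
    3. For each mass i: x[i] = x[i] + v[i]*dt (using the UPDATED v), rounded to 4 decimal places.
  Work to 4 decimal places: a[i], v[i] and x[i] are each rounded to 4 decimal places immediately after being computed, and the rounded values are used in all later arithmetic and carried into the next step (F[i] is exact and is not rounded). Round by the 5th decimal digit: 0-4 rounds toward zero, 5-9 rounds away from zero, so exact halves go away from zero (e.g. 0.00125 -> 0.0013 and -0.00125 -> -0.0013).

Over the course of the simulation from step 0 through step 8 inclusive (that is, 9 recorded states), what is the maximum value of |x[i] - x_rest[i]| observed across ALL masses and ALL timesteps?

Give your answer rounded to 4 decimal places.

Answer: 3.0000

Derivation:
Step 0: x=[5.0000 6.0000] v=[0.0000 0.0000]
Step 1: x=[3.0000 8.0000] v=[-4.0000 4.0000]
Step 2: x=[2.0000 8.0000] v=[-2.0000 0.0000]
Step 3: x=[3.0000 5.0000] v=[2.0000 -6.0000]
Step 4: x=[3.5000 3.0000] v=[1.0000 -4.0000]
Step 5: x=[2.0000 4.5000] v=[-3.0000 3.0000]
Step 6: x=[0.7500 6.5000] v=[-2.5000 4.0000]
Step 7: x=[2.0000 5.7500] v=[2.5000 -1.5000]
Step 8: x=[4.1250 4.2500] v=[4.2500 -3.0000]
Max displacement = 3.0000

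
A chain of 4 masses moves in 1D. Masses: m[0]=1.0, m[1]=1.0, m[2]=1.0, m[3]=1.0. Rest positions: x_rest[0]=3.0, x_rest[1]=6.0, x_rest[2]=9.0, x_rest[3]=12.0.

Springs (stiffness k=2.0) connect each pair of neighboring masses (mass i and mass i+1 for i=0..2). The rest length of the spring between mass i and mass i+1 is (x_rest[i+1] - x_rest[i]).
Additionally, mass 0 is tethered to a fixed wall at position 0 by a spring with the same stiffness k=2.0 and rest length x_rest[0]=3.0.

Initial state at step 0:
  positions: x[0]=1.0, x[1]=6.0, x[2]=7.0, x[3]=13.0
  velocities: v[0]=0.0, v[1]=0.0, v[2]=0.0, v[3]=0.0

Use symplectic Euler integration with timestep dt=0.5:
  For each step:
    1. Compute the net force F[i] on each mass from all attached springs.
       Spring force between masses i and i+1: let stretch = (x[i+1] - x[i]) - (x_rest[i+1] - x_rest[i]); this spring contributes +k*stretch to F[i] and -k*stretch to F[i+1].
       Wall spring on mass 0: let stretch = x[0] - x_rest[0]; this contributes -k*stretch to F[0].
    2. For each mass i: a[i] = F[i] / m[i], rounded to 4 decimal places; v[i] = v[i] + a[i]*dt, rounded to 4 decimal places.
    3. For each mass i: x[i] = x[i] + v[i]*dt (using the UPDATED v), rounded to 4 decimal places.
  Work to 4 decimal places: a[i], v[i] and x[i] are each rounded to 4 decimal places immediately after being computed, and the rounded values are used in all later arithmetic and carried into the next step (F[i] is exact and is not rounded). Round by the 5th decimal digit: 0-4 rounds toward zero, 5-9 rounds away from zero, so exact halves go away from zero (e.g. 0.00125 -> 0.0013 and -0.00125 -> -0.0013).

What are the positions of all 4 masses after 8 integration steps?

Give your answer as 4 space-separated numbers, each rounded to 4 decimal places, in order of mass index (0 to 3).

Answer: 0.5938 7.1407 7.7618 13.9103

Derivation:
Step 0: x=[1.0000 6.0000 7.0000 13.0000] v=[0.0000 0.0000 0.0000 0.0000]
Step 1: x=[3.0000 4.0000 9.5000 11.5000] v=[4.0000 -4.0000 5.0000 -3.0000]
Step 2: x=[4.0000 4.2500 10.2500 10.5000] v=[2.0000 0.5000 1.5000 -2.0000]
Step 3: x=[3.1250 7.3750 8.1250 10.8750] v=[-1.7500 6.2500 -4.2500 0.7500]
Step 4: x=[2.8125 8.7500 7.0000 11.3750] v=[-0.6250 2.7500 -2.2500 1.0000]
Step 5: x=[4.0625 6.2813 8.9375 11.1875] v=[2.5000 -4.9375 3.8750 -0.3750]
Step 6: x=[4.3907 4.0313 10.6719 11.3750] v=[0.6563 -4.5001 3.4688 0.3750]
Step 7: x=[2.3438 5.2813 9.4376 12.7110] v=[-4.0938 2.4999 -2.4687 2.6719]
Step 8: x=[0.5938 7.1407 7.7618 13.9103] v=[-3.5001 3.7187 -3.3516 2.3985]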